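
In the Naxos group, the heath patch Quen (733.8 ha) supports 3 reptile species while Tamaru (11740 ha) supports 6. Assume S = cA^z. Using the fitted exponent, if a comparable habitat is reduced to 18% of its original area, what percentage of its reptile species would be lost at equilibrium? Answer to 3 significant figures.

z = ln(6/3) / ln(11740/733.8) = 0.6931 / 2.7725 = 0.2500
S_new/S_old = (A_new/A_old)^z = 0.18^0.2500 = exp(0.2500 × -1.7148) = 0.6513
Fraction lost = 1 − 0.6513 = 0.3487

34.9%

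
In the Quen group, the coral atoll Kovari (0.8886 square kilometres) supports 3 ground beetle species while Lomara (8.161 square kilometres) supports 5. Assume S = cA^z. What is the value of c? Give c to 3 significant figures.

z = ln(S₂/S₁) / ln(A₂/A₁) = ln(5/3) / ln(8.161/0.8886) = 0.5108 / 2.2175 = 0.2304
c = S₁ / A₁^z = 3 / 0.8886^0.2304 = 3 / 0.9732 = 3.083

3.08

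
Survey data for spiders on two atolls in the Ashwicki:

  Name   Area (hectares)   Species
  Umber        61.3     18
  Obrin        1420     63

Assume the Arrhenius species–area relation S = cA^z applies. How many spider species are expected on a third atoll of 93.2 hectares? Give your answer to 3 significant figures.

z = ln(63/18) / ln(1420/61.3) = 1.2528 / 3.1426 = 0.3986
c = 18 / 61.3^0.3986 = 18 / 5.159 = 3.489
S₃ = 3.489 × 93.2^0.3986 = 3.489 × 6.096 ≈ 21.27

21.3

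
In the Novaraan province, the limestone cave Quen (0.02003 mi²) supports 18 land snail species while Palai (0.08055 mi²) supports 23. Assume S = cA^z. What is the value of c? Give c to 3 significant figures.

z = ln(S₂/S₁) / ln(A₂/A₁) = ln(23/18) / ln(0.08055/0.02003) = 0.2451 / 1.3916 = 0.1761
c = S₁ / A₁^z = 18 / 0.02003^0.1761 = 18 / 0.5022 = 35.84

35.8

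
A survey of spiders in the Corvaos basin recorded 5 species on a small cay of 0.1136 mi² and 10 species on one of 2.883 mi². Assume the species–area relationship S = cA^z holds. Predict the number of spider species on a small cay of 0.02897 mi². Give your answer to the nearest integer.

z = ln(10/5) / ln(2.883/0.1136) = 0.6931 / 3.2339 = 0.2143
c = 5 / 0.1136^0.2143 = 5 / 0.6274 = 7.97
S₃ = 7.97 × 0.02897^0.2143 = 7.97 × 0.4681 ≈ 3.731

4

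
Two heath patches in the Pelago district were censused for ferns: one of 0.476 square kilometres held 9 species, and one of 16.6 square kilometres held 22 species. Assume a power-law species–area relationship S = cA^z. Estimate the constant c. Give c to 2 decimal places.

10.85

z = ln(S₂/S₁) / ln(A₂/A₁) = ln(22/9) / ln(16.6/0.476) = 0.8938 / 3.5517 = 0.2517
c = S₁ / A₁^z = 9 / 0.476^0.2517 = 9 / 0.8296 = 10.85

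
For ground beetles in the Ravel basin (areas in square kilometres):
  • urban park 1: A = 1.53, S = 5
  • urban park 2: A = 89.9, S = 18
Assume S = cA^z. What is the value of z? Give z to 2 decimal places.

Taking logs: ln S = ln c + z ln A, so z = (ln S₂ − ln S₁)/(ln A₂ − ln A₁).
z = ln(18/5) / ln(89.9/1.53) = ln(3.6) / ln(58.76) = 1.2809 / 4.0734 = 0.3145

0.31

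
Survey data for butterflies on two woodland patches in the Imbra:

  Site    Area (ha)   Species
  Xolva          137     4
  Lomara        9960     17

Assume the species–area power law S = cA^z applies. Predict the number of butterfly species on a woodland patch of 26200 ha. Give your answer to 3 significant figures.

23.6

z = ln(17/4) / ln(9960/137) = 1.4469 / 4.2864 = 0.3376
c = 4 / 137^0.3376 = 4 / 5.264 = 0.7599
S₃ = 0.7599 × 26200^0.3376 = 0.7599 × 31.01 ≈ 23.56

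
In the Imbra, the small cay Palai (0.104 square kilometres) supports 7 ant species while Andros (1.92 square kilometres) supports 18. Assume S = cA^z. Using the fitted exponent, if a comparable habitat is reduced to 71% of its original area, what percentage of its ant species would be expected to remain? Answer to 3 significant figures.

z = ln(18/7) / ln(1.92/0.104) = 0.9445 / 2.9157 = 0.3239
S_new/S_old = (A_new/A_old)^z = 0.71^0.3239 = exp(0.3239 × -0.3425) = 0.895

89.5%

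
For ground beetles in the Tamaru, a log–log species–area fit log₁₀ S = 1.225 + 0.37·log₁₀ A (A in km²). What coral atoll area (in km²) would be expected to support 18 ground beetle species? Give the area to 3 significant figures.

1.21 km²

18 = 16.79 × A^0.37  ⇒  A^0.37 = 18/16.79 = 1.072
ln A = ln(1.072) / 0.37 = 0.0697 / 0.37 = 0.1884
A = e^0.1884 ≈ 1.207 km²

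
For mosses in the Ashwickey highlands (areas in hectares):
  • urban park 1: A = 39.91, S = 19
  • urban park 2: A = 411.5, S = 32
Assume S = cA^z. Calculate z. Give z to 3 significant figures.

Taking logs: ln S = ln c + z ln A, so z = (ln S₂ − ln S₁)/(ln A₂ − ln A₁).
z = ln(32/19) / ln(411.5/39.91) = ln(1.684) / ln(10.31) = 0.5213 / 2.3332 = 0.2234

0.223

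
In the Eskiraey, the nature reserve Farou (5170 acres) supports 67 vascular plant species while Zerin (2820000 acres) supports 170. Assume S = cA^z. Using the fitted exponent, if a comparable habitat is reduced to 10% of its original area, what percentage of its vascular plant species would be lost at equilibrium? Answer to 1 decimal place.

28.8%

z = ln(170/67) / ln(2820000/5170) = 0.9311 / 6.3016 = 0.1478
S_new/S_old = (A_new/A_old)^z = 0.1^0.1478 = exp(0.1478 × -2.3026) = 0.7116
Fraction lost = 1 − 0.7116 = 0.2884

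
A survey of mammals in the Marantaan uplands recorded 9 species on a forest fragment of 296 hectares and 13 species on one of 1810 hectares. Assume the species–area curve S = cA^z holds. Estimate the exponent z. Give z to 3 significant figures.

Taking logs: ln S = ln c + z ln A, so z = (ln S₂ − ln S₁)/(ln A₂ − ln A₁).
z = ln(13/9) / ln(1810/296) = ln(1.444) / ln(6.115) = 0.3677 / 1.8107 = 0.2031

0.203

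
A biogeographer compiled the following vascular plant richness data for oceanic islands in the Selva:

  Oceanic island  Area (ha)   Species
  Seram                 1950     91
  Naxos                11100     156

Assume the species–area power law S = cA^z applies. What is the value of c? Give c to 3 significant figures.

8.70

z = ln(S₂/S₁) / ln(A₂/A₁) = ln(156/91) / ln(11100/1950) = 0.5390 / 1.7391 = 0.3099
c = S₁ / A₁^z = 91 / 1950^0.3099 = 91 / 10.46 = 8.697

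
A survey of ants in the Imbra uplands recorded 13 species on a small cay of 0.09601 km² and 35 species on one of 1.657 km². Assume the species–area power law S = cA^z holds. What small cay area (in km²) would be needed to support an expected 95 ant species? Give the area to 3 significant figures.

29.3 km²

z = ln(35/13) / ln(1.657/0.09601) = 0.9904 / 2.8483 = 0.3477
c = 13 / 0.09601^0.3477 = 13 / 0.4427 = 29.36
A = (95/29.36)^(1/0.3477) ⇒ ln A = ln(3.235)/0.3477 = 3.3767
A = e^3.3767 ≈ 29.27 km²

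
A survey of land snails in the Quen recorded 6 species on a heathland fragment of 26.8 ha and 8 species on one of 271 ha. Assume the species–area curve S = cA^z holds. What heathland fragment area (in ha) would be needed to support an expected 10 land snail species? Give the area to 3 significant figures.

z = ln(8/6) / ln(271/26.8) = 0.2877 / 2.3137 = 0.1243
c = 6 / 26.8^0.1243 = 6 / 1.505 = 3.986
A = (10/3.986)^(1/0.1243) ⇒ ln A = ln(2.509)/0.1243 = 7.3968
A = e^7.3968 ≈ 1631 ha

1630 ha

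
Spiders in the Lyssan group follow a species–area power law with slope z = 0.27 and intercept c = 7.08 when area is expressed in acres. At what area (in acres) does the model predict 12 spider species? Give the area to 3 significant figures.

12 = 7.08 × A^0.27  ⇒  A^0.27 = 12/7.08 = 1.695
ln A = ln(1.695) / 0.27 = 0.5276 / 0.27 = 1.9542
A = e^1.9542 ≈ 7.058 acres

7.06 acres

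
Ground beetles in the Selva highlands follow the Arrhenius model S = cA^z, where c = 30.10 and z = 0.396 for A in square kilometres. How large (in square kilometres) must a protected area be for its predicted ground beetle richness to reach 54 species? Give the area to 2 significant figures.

4.4 square kilometres

54 = 30.1 × A^0.396  ⇒  A^0.396 = 54/30.1 = 1.794
ln A = ln(1.794) / 0.396 = 0.5845 / 0.396 = 1.4759
A = e^1.4759 ≈ 4.375 square kilometres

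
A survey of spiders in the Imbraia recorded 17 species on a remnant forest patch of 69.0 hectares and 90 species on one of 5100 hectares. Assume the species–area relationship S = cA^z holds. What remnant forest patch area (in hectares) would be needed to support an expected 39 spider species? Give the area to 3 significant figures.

z = ln(90/17) / ln(5100/69) = 1.6666 / 4.3029 = 0.3873
c = 17 / 69^0.3873 = 17 / 5.155 = 3.298
A = (39/3.298)^(1/0.3873) ⇒ ln A = ln(11.83)/0.3873 = 6.3779
A = e^6.3779 ≈ 588.7 hectares

589 hectares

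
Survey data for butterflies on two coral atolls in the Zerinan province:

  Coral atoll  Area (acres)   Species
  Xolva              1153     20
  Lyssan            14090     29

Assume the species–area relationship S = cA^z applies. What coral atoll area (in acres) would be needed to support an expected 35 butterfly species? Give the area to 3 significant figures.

z = ln(29/20) / ln(14090/1153) = 0.3716 / 2.5031 = 0.1484
c = 20 / 1153^0.1484 = 20 / 2.848 = 7.023
A = (35/7.023)^(1/0.1484) ⇒ ln A = ln(4.984)/0.1484 = 10.8201
A = e^10.8201 ≈ 50014 acres

50000 acres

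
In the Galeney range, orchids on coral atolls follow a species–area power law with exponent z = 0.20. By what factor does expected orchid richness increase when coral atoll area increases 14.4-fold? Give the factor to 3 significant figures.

S₂/S₁ = (A₂/A₁)^z = 14.4^0.2
ln(S₂/S₁) = 0.2 × ln 14.4 = 0.2 × 2.6672 = 0.5334
S₂/S₁ = e^0.5334 ≈ 1.705

1.70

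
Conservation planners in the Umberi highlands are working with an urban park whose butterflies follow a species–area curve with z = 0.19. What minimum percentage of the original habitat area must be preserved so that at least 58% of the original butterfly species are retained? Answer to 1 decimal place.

Need (A_new/A_old)^0.19 = 0.58, so A_new/A_old = 0.58^(1/0.19) = 0.58^5.263
ln(A_new/A_old) = ln 0.58 / 0.19 = -0.5447 / 0.19 = -2.8670
A_new/A_old = e^-2.8670 ≈ 0.05687

5.7%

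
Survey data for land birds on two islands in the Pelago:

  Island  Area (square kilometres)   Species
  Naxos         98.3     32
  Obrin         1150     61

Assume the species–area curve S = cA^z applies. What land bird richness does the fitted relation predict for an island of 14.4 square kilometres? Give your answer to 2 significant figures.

z = ln(61/32) / ln(1150/98.3) = 0.6451 / 2.4595 = 0.2623
c = 32 / 98.3^0.2623 = 32 / 3.332 = 9.605
S₃ = 9.605 × 14.4^0.2623 = 9.605 × 2.013 ≈ 19.33

19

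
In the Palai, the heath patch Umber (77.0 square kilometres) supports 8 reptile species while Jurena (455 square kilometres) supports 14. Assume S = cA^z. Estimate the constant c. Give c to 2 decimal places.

2.04

z = ln(S₂/S₁) / ln(A₂/A₁) = ln(14/8) / ln(455/77) = 0.5596 / 1.7765 = 0.3150
c = S₁ / A₁^z = 8 / 77^0.3150 = 8 / 3.929 = 2.036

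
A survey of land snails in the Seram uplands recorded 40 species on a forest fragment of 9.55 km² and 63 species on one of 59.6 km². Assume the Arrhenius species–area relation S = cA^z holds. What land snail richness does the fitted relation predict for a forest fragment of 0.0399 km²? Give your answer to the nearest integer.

10

z = ln(63/40) / ln(59.6/9.55) = 0.4543 / 1.8311 = 0.2481
c = 40 / 9.55^0.2481 = 40 / 1.75 = 22.85
S₃ = 22.85 × 0.0399^0.2481 = 22.85 × 0.4497 ≈ 10.28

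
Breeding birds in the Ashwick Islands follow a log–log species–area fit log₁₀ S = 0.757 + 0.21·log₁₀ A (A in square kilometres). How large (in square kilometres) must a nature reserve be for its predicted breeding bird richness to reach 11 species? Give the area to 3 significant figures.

22.6 square kilometres

11 = 5.715 × A^0.21  ⇒  A^0.21 = 11/5.715 = 1.925
ln A = ln(1.925) / 0.21 = 0.6548 / 0.21 = 3.1183
A = e^3.1183 ≈ 22.61 square kilometres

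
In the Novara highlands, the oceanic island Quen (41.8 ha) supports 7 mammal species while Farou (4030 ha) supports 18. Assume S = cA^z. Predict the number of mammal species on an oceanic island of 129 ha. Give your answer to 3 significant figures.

z = ln(18/7) / ln(4030/41.8) = 0.9445 / 4.5686 = 0.2067
c = 7 / 41.8^0.2067 = 7 / 2.163 = 3.236
S₃ = 3.236 × 129^0.2067 = 3.236 × 2.731 ≈ 8.836

8.84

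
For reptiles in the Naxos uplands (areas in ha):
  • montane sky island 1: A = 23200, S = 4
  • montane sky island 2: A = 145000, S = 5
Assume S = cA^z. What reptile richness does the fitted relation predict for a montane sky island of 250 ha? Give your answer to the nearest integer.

2

z = ln(5/4) / ln(145000/23200) = 0.2231 / 1.8326 = 0.1218
c = 4 / 23200^0.1218 = 4 / 3.401 = 1.176
S₃ = 1.176 × 250^0.1218 = 1.176 × 1.959 ≈ 2.304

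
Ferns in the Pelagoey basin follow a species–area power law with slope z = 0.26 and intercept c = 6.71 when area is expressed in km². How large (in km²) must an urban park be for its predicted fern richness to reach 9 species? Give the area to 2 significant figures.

3.1 km²

9 = 6.71 × A^0.26  ⇒  A^0.26 = 9/6.71 = 1.341
ln A = ln(1.341) / 0.26 = 0.2936 / 0.26 = 1.1293
A = e^1.1293 ≈ 3.094 km²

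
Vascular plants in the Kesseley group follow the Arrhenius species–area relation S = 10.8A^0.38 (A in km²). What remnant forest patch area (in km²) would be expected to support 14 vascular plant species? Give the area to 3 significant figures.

14 = 10.8 × A^0.38  ⇒  A^0.38 = 14/10.8 = 1.296
ln A = ln(1.296) / 0.38 = 0.2595 / 0.38 = 0.6829
A = e^0.6829 ≈ 1.98 km²

1.98 km²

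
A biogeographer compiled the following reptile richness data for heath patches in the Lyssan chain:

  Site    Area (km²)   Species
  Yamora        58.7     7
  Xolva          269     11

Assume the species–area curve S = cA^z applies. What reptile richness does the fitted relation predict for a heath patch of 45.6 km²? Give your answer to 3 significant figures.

z = ln(11/7) / ln(269/58.7) = 0.4520 / 1.5223 = 0.2969
c = 7 / 58.7^0.2969 = 7 / 3.351 = 2.089
S₃ = 2.089 × 45.6^0.2969 = 2.089 × 3.109 ≈ 6.494

6.49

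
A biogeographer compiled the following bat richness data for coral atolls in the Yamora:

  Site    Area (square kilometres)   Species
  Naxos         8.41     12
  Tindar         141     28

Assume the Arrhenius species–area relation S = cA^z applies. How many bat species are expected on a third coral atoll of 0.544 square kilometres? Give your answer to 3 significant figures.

z = ln(28/12) / ln(141/8.41) = 0.8473 / 2.8193 = 0.3005
c = 12 / 8.41^0.3005 = 12 / 1.896 = 6.328
S₃ = 6.328 × 0.544^0.3005 = 6.328 × 0.8328 ≈ 5.27

5.27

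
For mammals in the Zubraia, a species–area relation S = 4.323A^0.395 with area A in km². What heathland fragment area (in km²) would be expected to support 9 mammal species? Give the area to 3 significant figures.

9 = 4.323 × A^0.395  ⇒  A^0.395 = 9/4.323 = 2.082
ln A = ln(2.082) / 0.395 = 0.7333 / 0.395 = 1.8564
A = e^1.8564 ≈ 6.401 km²

6.40 km²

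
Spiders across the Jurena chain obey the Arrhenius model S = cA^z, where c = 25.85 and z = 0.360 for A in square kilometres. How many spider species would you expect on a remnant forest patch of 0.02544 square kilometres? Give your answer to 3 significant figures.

S = 25.85 × 0.02544^0.36 = 25.85 × 0.2667 ≈ 6.894

6.89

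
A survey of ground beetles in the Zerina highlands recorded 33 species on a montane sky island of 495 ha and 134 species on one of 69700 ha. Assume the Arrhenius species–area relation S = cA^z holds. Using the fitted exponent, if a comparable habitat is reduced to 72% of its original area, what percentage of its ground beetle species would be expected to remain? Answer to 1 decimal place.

91.1%

z = ln(134/33) / ln(69700/495) = 1.4013 / 4.9474 = 0.2832
S_new/S_old = (A_new/A_old)^z = 0.72^0.2832 = exp(0.2832 × -0.3285) = 0.9112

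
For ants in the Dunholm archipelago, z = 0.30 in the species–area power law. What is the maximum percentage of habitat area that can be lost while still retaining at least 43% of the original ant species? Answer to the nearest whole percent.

Need (A_new/A_old)^0.3 = 0.43, so A_new/A_old = 0.43^(1/0.3) = 0.43^3.333
ln(A_new/A_old) = ln 0.43 / 0.3 = -0.8440 / 0.3 = -2.8132
A_new/A_old = e^-2.8132 ≈ 0.06001
Fraction that can be lost = 1 − 0.06001 = 0.94

94%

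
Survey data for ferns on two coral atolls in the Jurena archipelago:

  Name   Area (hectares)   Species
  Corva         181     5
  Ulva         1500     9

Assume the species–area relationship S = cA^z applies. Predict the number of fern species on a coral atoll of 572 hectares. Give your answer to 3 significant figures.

6.88

z = ln(9/5) / ln(1500/181) = 0.5878 / 2.1147 = 0.2779
c = 5 / 181^0.2779 = 5 / 4.242 = 1.179
S₃ = 1.179 × 572^0.2779 = 1.179 × 5.84 ≈ 6.884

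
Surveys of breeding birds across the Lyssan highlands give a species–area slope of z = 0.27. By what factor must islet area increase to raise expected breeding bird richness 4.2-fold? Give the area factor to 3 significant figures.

(A₂/A₁)^0.27 = 4.2, so A₂/A₁ = 4.2^(1/0.27) = 4.2^3.704
ln(A₂/A₁) = ln 4.2 / 0.27 = 1.4351 / 0.27 = 5.3151
A₂/A₁ = e^5.3151 ≈ 203.4

203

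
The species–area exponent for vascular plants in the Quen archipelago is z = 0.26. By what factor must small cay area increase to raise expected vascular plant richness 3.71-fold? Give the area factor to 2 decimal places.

(A₂/A₁)^0.26 = 3.71, so A₂/A₁ = 3.71^(1/0.26) = 3.71^3.846
ln(A₂/A₁) = ln 3.71 / 0.26 = 1.3110 / 0.26 = 5.0424
A₂/A₁ = e^5.0424 ≈ 154.8

154.85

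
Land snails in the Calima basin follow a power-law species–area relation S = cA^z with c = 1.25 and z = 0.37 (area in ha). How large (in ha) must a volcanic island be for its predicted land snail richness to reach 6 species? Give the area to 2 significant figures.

6 = 1.25 × A^0.37  ⇒  A^0.37 = 6/1.25 = 4.8
ln A = ln(4.8) / 0.37 = 1.5686 / 0.37 = 4.2395
A = e^4.2395 ≈ 69.37 ha

69 ha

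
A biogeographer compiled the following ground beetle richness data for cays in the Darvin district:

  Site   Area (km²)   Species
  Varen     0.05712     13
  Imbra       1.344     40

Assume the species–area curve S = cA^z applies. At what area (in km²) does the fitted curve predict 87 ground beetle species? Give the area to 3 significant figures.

z = ln(40/13) / ln(1.344/0.05712) = 1.1239 / 3.1583 = 0.3559
c = 13 / 0.05712^0.3559 = 13 / 0.3611 = 36.01
A = (87/36.01)^(1/0.3559) ⇒ ln A = ln(2.416)/0.3559 = 2.4791
A = e^2.4791 ≈ 11.93 km²

11.9 km²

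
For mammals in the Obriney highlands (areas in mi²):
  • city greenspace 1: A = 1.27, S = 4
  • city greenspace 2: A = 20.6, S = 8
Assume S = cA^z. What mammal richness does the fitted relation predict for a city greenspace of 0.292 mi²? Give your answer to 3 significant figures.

2.77

z = ln(8/4) / ln(20.6/1.27) = 0.6931 / 2.7863 = 0.2488
c = 4 / 1.27^0.2488 = 4 / 1.061 = 3.769
S₃ = 3.769 × 0.292^0.2488 = 3.769 × 0.7362 ≈ 2.775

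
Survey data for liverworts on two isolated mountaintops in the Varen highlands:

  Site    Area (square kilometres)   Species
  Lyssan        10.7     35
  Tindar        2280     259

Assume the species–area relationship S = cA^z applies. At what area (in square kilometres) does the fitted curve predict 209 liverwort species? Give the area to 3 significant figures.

1280 square kilometres

z = ln(259/35) / ln(2280/10.7) = 2.0015 / 5.3617 = 0.3733
c = 35 / 10.7^0.3733 = 35 / 2.422 = 14.45
A = (209/14.45)^(1/0.3733) ⇒ ln A = ln(14.47)/0.3733 = 7.1573
A = e^7.1573 ≈ 1283 square kilometres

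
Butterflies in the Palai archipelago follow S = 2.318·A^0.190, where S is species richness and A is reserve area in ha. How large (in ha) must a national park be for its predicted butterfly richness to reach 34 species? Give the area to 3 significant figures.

34 = 2.318 × A^0.19  ⇒  A^0.19 = 34/2.318 = 14.67
ln A = ln(14.67) / 0.19 = 2.6857 / 0.19 = 14.1350
A = e^14.1350 ≈ 1376467 ha

1380000 ha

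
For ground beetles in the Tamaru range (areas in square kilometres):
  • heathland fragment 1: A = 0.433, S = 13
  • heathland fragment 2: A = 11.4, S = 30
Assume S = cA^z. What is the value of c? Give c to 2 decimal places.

z = ln(S₂/S₁) / ln(A₂/A₁) = ln(30/13) / ln(11.4/0.433) = 0.8362 / 3.2706 = 0.2557
c = S₁ / A₁^z = 13 / 0.433^0.2557 = 13 / 0.8073 = 16.1

16.10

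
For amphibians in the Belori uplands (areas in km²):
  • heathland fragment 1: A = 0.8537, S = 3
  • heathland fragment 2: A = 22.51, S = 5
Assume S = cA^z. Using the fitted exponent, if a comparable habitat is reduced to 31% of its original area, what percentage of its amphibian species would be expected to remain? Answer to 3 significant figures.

83.3%

z = ln(5/3) / ln(22.51/0.8537) = 0.5108 / 3.2721 = 0.1561
S_new/S_old = (A_new/A_old)^z = 0.31^0.1561 = exp(0.1561 × -1.1712) = 0.8329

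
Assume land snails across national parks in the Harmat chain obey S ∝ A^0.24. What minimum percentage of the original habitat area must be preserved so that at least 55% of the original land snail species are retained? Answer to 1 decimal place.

Need (A_new/A_old)^0.24 = 0.55, so A_new/A_old = 0.55^(1/0.24) = 0.55^4.167
ln(A_new/A_old) = ln 0.55 / 0.24 = -0.5978 / 0.24 = -2.4910
A_new/A_old = e^-2.4910 ≈ 0.08283

8.3%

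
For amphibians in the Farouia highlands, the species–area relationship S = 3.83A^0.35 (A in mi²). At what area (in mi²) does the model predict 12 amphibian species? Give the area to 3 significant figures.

12 = 3.83 × A^0.35  ⇒  A^0.35 = 12/3.83 = 3.133
ln A = ln(3.133) / 0.35 = 1.1420 / 0.35 = 3.2630
A = e^3.2630 ≈ 26.13 mi²

26.1 mi²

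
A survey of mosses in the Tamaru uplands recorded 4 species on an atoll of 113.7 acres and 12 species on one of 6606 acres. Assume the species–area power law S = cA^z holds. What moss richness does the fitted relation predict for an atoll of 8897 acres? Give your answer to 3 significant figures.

13.0

z = ln(12/4) / ln(6606/113.7) = 1.0986 / 4.0622 = 0.2704
c = 4 / 113.7^0.2704 = 4 / 3.597 = 1.112
S₃ = 1.112 × 8897^0.2704 = 1.112 × 11.7 ≈ 13.01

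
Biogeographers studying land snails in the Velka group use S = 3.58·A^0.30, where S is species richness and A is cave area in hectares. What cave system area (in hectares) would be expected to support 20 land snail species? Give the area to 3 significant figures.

309 hectares

20 = 3.58 × A^0.3  ⇒  A^0.3 = 20/3.58 = 5.587
ln A = ln(5.587) / 0.3 = 1.7204 / 0.3 = 5.7346
A = e^5.7346 ≈ 309.4 hectares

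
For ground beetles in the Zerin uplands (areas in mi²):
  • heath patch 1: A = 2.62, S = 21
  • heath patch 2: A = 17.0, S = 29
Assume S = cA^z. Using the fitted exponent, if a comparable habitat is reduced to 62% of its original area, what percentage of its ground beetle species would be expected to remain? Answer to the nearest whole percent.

92%

z = ln(29/21) / ln(17/2.62) = 0.3228 / 1.8700 = 0.1726
S_new/S_old = (A_new/A_old)^z = 0.62^0.1726 = exp(0.1726 × -0.4780) = 0.9208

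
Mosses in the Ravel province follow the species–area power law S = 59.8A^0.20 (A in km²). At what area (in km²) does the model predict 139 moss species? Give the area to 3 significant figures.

67.9 km²

139 = 59.8 × A^0.2  ⇒  A^0.2 = 139/59.8 = 2.324
ln A = ln(2.324) / 0.2 = 0.8435 / 0.2 = 4.2173
A = e^4.2173 ≈ 67.85 km²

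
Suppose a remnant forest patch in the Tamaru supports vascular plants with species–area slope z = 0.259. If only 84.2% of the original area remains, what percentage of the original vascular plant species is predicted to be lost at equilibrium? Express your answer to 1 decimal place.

S_new/S_old = (A_new/A_old)^z = 0.842^0.259
= exp(0.259 × ln 0.842) = exp(0.259 × -0.1720) = exp(-0.0445) ≈ 0.9564
Fraction lost = 1 − 0.9564 = 0.04356

4.4%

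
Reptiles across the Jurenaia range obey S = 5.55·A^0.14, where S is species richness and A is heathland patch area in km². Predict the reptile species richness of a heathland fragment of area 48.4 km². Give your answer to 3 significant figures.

S = 5.55 × 48.4^0.14
ln S = ln 5.55 + 0.14 × ln 48.4 = 1.7138 + 0.14 × 3.8795 = 2.2569
S = e^2.2569 ≈ 9.554

9.55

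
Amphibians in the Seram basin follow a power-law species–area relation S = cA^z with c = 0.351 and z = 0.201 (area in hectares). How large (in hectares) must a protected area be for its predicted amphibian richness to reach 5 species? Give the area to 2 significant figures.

550000 hectares

5 = 0.351 × A^0.201  ⇒  A^0.201 = 5/0.351 = 14.25
ln A = ln(14.25) / 0.201 = 2.6564 / 0.201 = 13.2160
A = e^13.2160 ≈ 549056 hectares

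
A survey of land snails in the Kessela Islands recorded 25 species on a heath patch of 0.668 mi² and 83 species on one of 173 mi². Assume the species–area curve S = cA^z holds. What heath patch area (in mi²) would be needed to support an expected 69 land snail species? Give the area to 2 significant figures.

74 mi²

z = ln(83/25) / ln(173/0.668) = 1.2000 / 5.5568 = 0.2159
c = 25 / 0.668^0.2159 = 25 / 0.9166 = 27.28
A = (69/27.28)^(1/0.2159) ⇒ ln A = ln(2.53)/0.2159 = 4.2978
A = e^4.2978 ≈ 73.54 mi²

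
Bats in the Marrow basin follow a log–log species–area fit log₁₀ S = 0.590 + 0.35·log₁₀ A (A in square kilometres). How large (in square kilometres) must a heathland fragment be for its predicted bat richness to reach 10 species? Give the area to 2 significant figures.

15 square kilometres

10 = 3.89 × A^0.35  ⇒  A^0.35 = 10/3.89 = 2.57
ln A = ln(2.57) / 0.35 = 0.9441 / 0.35 = 2.6973
A = e^2.6973 ≈ 14.84 square kilometres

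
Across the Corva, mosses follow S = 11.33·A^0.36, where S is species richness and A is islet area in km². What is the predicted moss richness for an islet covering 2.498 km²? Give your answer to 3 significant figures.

15.8

S = 11.33 × 2.498^0.36
ln S = ln 11.33 + 0.36 × ln 2.498 = 2.4275 + 0.36 × 0.9155 = 2.7570
S = e^2.7570 ≈ 15.75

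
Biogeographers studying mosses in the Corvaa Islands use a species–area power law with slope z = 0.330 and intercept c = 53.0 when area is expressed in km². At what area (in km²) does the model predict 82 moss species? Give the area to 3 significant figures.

82 = 53 × A^0.33  ⇒  A^0.33 = 82/53 = 1.547
ln A = ln(1.547) / 0.33 = 0.4364 / 0.33 = 1.3225
A = e^1.3225 ≈ 3.753 km²

3.75 km²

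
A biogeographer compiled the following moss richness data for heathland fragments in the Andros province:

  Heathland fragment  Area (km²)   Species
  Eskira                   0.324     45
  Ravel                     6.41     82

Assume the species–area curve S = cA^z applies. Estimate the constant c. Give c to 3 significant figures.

z = ln(S₂/S₁) / ln(A₂/A₁) = ln(82/45) / ln(6.41/0.324) = 0.6001 / 2.9849 = 0.2010
c = S₁ / A₁^z = 45 / 0.324^0.2010 = 45 / 0.7973 = 56.44

56.4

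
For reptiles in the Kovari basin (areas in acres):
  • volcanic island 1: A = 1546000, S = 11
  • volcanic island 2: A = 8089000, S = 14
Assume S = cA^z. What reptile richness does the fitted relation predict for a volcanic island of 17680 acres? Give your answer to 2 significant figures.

z = ln(14/11) / ln(8089000/1546000) = 0.2412 / 1.6548 = 0.1457
c = 11 / 1546000^0.1457 = 11 / 7.979 = 1.379
S₃ = 1.379 × 17680^0.1457 = 1.379 × 4.159 ≈ 5.734

5.7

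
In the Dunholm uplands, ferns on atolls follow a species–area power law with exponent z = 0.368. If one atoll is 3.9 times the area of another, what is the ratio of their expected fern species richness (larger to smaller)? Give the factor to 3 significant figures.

1.65

S₂/S₁ = (A₂/A₁)^z = 3.9^0.368
ln(S₂/S₁) = 0.368 × ln 3.9 = 0.368 × 1.3610 = 0.5008
S₂/S₁ = e^0.5008 ≈ 1.65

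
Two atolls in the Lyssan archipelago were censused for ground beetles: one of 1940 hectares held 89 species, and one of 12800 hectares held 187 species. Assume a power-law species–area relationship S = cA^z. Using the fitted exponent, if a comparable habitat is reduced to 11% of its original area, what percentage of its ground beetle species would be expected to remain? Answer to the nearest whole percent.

z = ln(187/89) / ln(12800/1940) = 0.7425 / 1.8868 = 0.3935
S_new/S_old = (A_new/A_old)^z = 0.11^0.3935 = exp(0.3935 × -2.2073) = 0.4195

42%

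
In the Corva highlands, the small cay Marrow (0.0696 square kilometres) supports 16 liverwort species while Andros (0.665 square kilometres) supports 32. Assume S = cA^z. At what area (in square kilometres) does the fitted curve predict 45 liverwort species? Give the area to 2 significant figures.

z = ln(32/16) / ln(0.665/0.0696) = 0.6931 / 2.2570 = 0.3071
c = 16 / 0.0696^0.3071 = 16 / 0.4411 = 36.27
A = (45/36.27)^(1/0.3071) ⇒ ln A = ln(1.241)/0.3071 = 0.7022
A = e^0.7022 ≈ 2.018 square kilometres

2.0 square kilometres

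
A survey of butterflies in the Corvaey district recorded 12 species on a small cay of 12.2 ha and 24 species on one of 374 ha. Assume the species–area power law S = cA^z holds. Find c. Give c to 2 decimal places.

z = ln(S₂/S₁) / ln(A₂/A₁) = ln(24/12) / ln(374/12.2) = 0.6931 / 3.4228 = 0.2025
c = S₁ / A₁^z = 12 / 12.2^0.2025 = 12 / 1.66 = 7.231

7.23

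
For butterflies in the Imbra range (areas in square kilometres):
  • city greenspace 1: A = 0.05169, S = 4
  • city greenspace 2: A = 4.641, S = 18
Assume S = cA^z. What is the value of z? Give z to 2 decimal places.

Taking logs: ln S = ln c + z ln A, so z = (ln S₂ − ln S₁)/(ln A₂ − ln A₁).
z = ln(18/4) / ln(4.641/0.05169) = ln(4.5) / ln(89.79) = 1.5041 / 4.4974 = 0.3344

0.33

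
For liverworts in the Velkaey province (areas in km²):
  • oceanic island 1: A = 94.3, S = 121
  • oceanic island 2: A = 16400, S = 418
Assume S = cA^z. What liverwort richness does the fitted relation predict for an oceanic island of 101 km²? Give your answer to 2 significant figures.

120

z = ln(418/121) / ln(16400/94.3) = 1.2397 / 5.1586 = 0.2403
c = 121 / 94.3^0.2403 = 121 / 2.982 = 40.58
S₃ = 40.58 × 101^0.2403 = 40.58 × 3.032 ≈ 123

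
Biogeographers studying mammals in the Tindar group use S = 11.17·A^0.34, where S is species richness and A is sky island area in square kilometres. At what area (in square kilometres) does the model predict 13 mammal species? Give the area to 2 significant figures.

1.6 square kilometres

13 = 11.17 × A^0.34  ⇒  A^0.34 = 13/11.17 = 1.164
ln A = ln(1.164) / 0.34 = 0.1517 / 0.34 = 0.4462
A = e^0.4462 ≈ 1.562 square kilometres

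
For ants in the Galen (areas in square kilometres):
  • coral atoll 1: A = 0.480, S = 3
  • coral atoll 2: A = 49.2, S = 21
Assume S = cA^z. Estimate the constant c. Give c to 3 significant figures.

4.08

z = ln(S₂/S₁) / ln(A₂/A₁) = ln(21/3) / ln(49.2/0.48) = 1.9459 / 4.6299 = 0.4203
c = S₁ / A₁^z = 3 / 0.48^0.4203 = 3 / 0.7346 = 4.084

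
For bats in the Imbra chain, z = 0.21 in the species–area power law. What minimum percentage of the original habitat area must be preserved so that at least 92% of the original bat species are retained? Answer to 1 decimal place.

Need (A_new/A_old)^0.21 = 0.92, so A_new/A_old = 0.92^(1/0.21) = 0.92^4.762
ln(A_new/A_old) = ln 0.92 / 0.21 = -0.0834 / 0.21 = -0.3971
A_new/A_old = e^-0.3971 ≈ 0.6723

67.2%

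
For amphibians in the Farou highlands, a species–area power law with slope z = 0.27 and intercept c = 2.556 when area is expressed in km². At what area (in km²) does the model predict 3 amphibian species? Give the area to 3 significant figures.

1.81 km²

3 = 2.556 × A^0.27  ⇒  A^0.27 = 3/2.556 = 1.174
ln A = ln(1.174) / 0.27 = 0.1602 / 0.27 = 0.5932
A = e^0.5932 ≈ 1.81 km²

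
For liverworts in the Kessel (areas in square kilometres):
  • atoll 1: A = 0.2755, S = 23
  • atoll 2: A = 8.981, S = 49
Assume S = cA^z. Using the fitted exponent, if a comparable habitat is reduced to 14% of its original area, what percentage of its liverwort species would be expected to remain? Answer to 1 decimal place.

z = ln(49/23) / ln(8.981/0.2755) = 0.7563 / 3.4843 = 0.2171
S_new/S_old = (A_new/A_old)^z = 0.14^0.2171 = exp(0.2171 × -1.9661) = 0.6526

65.3%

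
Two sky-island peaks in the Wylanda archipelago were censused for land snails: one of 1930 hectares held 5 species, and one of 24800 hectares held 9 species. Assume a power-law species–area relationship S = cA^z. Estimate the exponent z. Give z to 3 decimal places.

0.230

Taking logs: ln S = ln c + z ln A, so z = (ln S₂ − ln S₁)/(ln A₂ − ln A₁).
z = ln(9/5) / ln(24800/1930) = ln(1.8) / ln(12.85) = 0.5878 / 2.5533 = 0.2302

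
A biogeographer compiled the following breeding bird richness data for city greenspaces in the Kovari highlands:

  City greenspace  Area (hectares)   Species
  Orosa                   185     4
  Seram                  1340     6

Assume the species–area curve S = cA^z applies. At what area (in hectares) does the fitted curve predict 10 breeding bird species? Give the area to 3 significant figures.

16200 hectares

z = ln(6/4) / ln(1340/185) = 0.4055 / 1.9801 = 0.2048
c = 4 / 185^0.2048 = 4 / 2.912 = 1.373
A = (10/1.373)^(1/0.2048) ⇒ ln A = ln(7.281)/0.2048 = 9.6950
A = e^9.6950 ≈ 16236 hectares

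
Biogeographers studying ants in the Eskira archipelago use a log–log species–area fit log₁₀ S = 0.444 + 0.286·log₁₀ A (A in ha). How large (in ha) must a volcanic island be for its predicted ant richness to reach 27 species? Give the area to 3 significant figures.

2830 ha

27 = 2.78 × A^0.286  ⇒  A^0.286 = 27/2.78 = 9.713
ln A = ln(9.713) / 0.286 = 2.2735 / 0.286 = 7.9493
A = e^7.9493 ≈ 2833 ha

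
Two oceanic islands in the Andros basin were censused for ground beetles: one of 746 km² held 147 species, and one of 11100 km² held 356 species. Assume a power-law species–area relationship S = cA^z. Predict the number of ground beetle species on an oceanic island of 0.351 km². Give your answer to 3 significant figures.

z = ln(356/147) / ln(11100/746) = 0.8845 / 2.7000 = 0.3276
c = 147 / 746^0.3276 = 147 / 8.732 = 16.84
S₃ = 16.84 × 0.351^0.3276 = 16.84 × 0.7097 ≈ 11.95

11.9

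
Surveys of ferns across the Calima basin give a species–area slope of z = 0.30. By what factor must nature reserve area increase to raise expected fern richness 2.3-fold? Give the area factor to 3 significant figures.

(A₂/A₁)^0.3 = 2.3, so A₂/A₁ = 2.3^(1/0.3) = 2.3^3.333
ln(A₂/A₁) = ln 2.3 / 0.3 = 0.8329 / 0.3 = 2.7764
A₂/A₁ = e^2.7764 ≈ 16.06

16.1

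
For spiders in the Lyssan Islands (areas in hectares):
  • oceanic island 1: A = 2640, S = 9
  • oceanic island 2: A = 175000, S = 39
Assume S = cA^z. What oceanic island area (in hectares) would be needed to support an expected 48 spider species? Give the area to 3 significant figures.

317000 hectares

z = ln(39/9) / ln(175000/2640) = 1.4663 / 4.1940 = 0.3496
c = 9 / 2640^0.3496 = 9 / 15.71 = 0.5727
A = (48/0.5727)^(1/0.3496) ⇒ ln A = ln(83.81)/0.3496 = 12.6664
A = e^12.6664 ≈ 316928 hectares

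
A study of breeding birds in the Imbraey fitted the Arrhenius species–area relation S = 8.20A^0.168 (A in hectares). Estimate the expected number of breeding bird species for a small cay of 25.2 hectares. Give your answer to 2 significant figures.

14

S = 8.2 × 25.2^0.168
ln S = ln 8.2 + 0.168 × ln 25.2 = 2.1041 + 0.168 × 3.2268 = 2.6462
S = e^2.6462 ≈ 14.1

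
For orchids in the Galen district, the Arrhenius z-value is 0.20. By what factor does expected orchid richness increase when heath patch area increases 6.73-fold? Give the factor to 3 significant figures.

S₂/S₁ = (A₂/A₁)^z = 6.73^0.2
ln(S₂/S₁) = 0.2 × ln 6.73 = 0.2 × 1.9066 = 0.3813
S₂/S₁ = e^0.3813 ≈ 1.464

1.46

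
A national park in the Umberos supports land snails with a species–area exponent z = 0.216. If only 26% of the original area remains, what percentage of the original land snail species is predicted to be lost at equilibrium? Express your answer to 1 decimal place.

25.2%

S_new/S_old = (A_new/A_old)^z = 0.26^0.216
= exp(0.216 × ln 0.26) = exp(0.216 × -1.3471) = exp(-0.2910) ≈ 0.7475
Fraction lost = 1 − 0.7475 = 0.2525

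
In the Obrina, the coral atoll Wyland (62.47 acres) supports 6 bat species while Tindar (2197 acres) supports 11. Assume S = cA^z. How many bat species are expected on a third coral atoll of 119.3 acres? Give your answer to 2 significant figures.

z = ln(11/6) / ln(2197/62.47) = 0.6061 / 3.5602 = 0.1703
c = 6 / 62.47^0.1703 = 6 / 2.022 = 2.968
S₃ = 2.968 × 119.3^0.1703 = 2.968 × 2.257 ≈ 6.699

6.7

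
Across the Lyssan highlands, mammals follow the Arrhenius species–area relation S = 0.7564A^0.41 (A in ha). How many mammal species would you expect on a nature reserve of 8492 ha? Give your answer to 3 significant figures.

S = 0.7564 × 8492^0.41
ln S = ln 0.7564 + 0.41 × ln 8492 = -0.2792 + 0.41 × 9.0469 = 3.4300
S = e^3.4300 ≈ 30.88

30.9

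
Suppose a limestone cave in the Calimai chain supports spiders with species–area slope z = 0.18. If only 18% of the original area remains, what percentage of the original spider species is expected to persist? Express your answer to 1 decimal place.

S_new/S_old = (A_new/A_old)^z = 0.18^0.18
= exp(0.18 × ln 0.18) = exp(0.18 × -1.7148) = exp(-0.3087) ≈ 0.7344

73.4%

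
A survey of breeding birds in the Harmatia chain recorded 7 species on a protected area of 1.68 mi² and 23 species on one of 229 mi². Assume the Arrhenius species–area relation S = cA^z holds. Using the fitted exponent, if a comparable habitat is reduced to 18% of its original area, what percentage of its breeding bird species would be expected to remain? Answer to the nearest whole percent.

66%

z = ln(23/7) / ln(229/1.68) = 1.1896 / 4.9149 = 0.2420
S_new/S_old = (A_new/A_old)^z = 0.18^0.2420 = exp(0.2420 × -1.7148) = 0.6603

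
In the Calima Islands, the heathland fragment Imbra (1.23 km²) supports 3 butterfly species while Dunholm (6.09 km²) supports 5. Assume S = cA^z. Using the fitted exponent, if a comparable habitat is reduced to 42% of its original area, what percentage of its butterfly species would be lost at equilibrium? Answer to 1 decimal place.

z = ln(5/3) / ln(6.09/1.23) = 0.5108 / 1.5996 = 0.3193
S_new/S_old = (A_new/A_old)^z = 0.42^0.3193 = exp(0.3193 × -0.8675) = 0.758
Fraction lost = 1 − 0.758 = 0.242

24.2%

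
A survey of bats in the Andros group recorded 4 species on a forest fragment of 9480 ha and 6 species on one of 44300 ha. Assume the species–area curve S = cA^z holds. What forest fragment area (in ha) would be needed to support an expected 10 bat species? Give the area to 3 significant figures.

z = ln(6/4) / ln(44300/9480) = 0.4055 / 1.5418 = 0.2630
c = 4 / 9480^0.2630 = 4 / 11.11 = 0.3599
A = (10/0.3599)^(1/0.2630) ⇒ ln A = ln(27.78)/0.2630 = 12.6412
A = e^12.6412 ≈ 309025 ha

309000 ha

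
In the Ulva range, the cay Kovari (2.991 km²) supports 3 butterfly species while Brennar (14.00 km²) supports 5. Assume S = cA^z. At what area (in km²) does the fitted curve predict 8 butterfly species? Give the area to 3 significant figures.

57.9 km²

z = ln(5/3) / ln(14/2.991) = 0.5108 / 1.5434 = 0.3310
c = 3 / 2.991^0.3310 = 3 / 1.437 = 2.088
A = (8/2.088)^(1/0.3310) ⇒ ln A = ln(3.832)/0.3310 = 4.0592
A = e^4.0592 ≈ 57.93 km²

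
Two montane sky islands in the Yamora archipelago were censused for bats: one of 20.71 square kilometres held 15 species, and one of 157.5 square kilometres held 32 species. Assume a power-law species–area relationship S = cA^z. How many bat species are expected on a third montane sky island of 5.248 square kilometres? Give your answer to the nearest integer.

9

z = ln(32/15) / ln(157.5/20.71) = 0.7577 / 2.0288 = 0.3735
c = 15 / 20.71^0.3735 = 15 / 3.101 = 4.837
S₃ = 4.837 × 5.248^0.3735 = 4.837 × 1.857 ≈ 8.983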